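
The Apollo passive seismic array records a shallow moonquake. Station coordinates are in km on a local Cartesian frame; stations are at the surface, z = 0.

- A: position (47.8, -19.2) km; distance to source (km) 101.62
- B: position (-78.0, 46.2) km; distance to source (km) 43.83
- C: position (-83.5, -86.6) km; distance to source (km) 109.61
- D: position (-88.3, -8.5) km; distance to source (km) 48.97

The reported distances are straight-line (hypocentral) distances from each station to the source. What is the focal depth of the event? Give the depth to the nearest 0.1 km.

Each station gives a sphere (x−x_i)² + (y−y_i)² + z² = d_i² (stations at z=0).
Subtracting the A sphere from B and C: z² cancels, leaving linear equations in x and y:
-251.6 x + 130.8 y = 13970.52
-262.6 x − 134.8 y = 10130.60
Solving: x ≈ -46.999, y ≈ 16.404 km (keep extra digits for the depth step; rounded: -47.0, 16.4).
Then from the A sphere: z² = 101.62² − (x − 47.8)² − (y + 19.2)² with x = -46.999, y = 16.404, so z ≈ 8.493 ≈ 8.5 km.

z ≈ 8.5 km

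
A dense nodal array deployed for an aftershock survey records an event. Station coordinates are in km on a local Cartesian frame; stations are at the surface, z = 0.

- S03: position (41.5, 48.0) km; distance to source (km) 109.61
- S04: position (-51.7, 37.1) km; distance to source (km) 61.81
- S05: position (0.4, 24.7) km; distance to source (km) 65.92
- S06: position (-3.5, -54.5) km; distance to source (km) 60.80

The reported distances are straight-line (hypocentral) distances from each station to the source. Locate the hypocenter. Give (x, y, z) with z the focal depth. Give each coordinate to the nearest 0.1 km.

Each station gives a sphere (x−x_i)² + (y−y_i)² + z² = d_i² (stations at z=0).
Subtracting the S03 sphere from S04 and S05: z² cancels, leaving linear equations in x and y:
-186.4 x − 21.8 y = 8216.93
-82.2 x − 46.6 y = 4252.91
Solving: x ≈ -42.092, y ≈ -17.016 km (keep extra digits for the depth step; rounded: -42.1, -17.0).
Then from the S03 sphere: z² = 109.61² − (x − 41.5)² − (y − 48.0)² with x = -42.092, y = -17.016, so z ≈ 28.278 ≈ 28.3 km.

(-42.1, -17.0, 28.3)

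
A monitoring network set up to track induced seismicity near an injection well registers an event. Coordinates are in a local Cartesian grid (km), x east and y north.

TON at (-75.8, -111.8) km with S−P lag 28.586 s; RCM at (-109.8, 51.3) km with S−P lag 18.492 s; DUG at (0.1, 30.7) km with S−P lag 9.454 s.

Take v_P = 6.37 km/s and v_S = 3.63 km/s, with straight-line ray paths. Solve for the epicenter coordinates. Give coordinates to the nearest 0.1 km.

Distance from S−P lag: d = Δt · v_P v_S / (v_P − v_S) = Δt · (6.37·3.63)/(6.37−3.63) ≈ 8.4391·Δt.
So d_TON = 241.24, d_RCM = 156.06, d_DUG = 79.78 km.
Circle about each station: (x + 75.8)² + (y + 111.8)² = 241.24²; (x + 109.8)² + (y − 51.3)² = 156.06²; (x − 0.1)² + (y − 30.7)² = 79.78².
Subtracting pairs of circle equations eliminates x²+y² and gives linear equations (the radical axes):
-68.0 x + 326.2 y = 30284.86
151.8 x + 285.0 y = 34529.51
Solving the 2×2 system: x ≈ 38.2, y ≈ 100.8 km.

x ≈ 38.2 km, y ≈ 100.8 km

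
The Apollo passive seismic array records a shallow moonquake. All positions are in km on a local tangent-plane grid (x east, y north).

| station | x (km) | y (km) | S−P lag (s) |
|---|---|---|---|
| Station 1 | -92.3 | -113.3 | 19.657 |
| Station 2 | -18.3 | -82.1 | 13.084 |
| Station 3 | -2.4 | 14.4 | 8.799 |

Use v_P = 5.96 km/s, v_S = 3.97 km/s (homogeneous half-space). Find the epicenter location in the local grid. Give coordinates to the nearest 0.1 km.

x ≈ 102.2 km, y ≈ 16.3 km

Distance from S−P lag: d = Δt · v_P v_S / (v_P − v_S) = Δt · (5.96·3.97)/(5.96−3.97) ≈ 11.8901·Δt.
So d_Station 1 = 233.72, d_Station 2 = 155.57, d_Station 3 = 104.62 km.
Circle about each station: (x + 92.3)² + (y + 113.3)² = 233.72²; (x + 18.3)² + (y + 82.1)² = 155.57²; (x + 2.4)² + (y − 14.4)² = 104.62².
Subtracting pairs of circle equations eliminates x²+y² and gives linear equations (the radical axes):
148.0 x + 62.4 y = 16142.13
179.8 x + 255.4 y = 22536.63
Solving the 2×2 system: x ≈ 102.2, y ≈ 16.3 km.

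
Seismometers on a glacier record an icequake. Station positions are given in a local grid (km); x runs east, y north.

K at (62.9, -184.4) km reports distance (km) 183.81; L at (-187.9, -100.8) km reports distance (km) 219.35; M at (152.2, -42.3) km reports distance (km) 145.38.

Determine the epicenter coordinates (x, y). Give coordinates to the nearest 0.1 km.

(10.9, -8.1)

Circle about each station: (x − 62.9)² + (y + 184.4)² = 183.81²; (x + 187.9)² + (y + 100.8)² = 219.35²; (x − 152.2)² + (y + 42.3)² = 145.38².
Subtracting the K equation from the L and M equations removes the quadratic terms:
-501.6 x + 167.2 y = -6821.03
178.6 x + 284.2 y = -354.87
Solving the 2×2 system: x ≈ 10.9, y ≈ -8.1 km.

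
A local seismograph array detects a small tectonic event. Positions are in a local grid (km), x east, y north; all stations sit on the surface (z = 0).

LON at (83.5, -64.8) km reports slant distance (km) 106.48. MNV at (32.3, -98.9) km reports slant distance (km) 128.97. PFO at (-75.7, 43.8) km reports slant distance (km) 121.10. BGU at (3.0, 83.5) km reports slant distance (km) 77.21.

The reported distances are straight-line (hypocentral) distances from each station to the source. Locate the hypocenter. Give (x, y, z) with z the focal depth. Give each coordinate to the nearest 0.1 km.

Each station gives a sphere (x−x_i)² + (y−y_i)² + z² = d_i² (stations at z=0).
Subtracting the LON sphere from MNV and PFO: z² cancels, leaving linear equations in x and y:
-102.4 x − 68.2 y = -5642.06
-318.4 x + 217.2 y = -6849.58
Solving: x ≈ 38.506, y ≈ 24.912 km (keep extra digits for the depth step; rounded: 38.5, 24.9).
Then from the LON sphere: z² = 106.48² − (x − 83.5)² − (y + 64.8)² with x = 38.506, y = 24.912, so z ≈ 35.571 ≈ 35.6 km.
Check against BGU (with the unrounded solution): distance 77.19 ≈ 77.21 km. ✓

(38.5, 24.9, 35.6)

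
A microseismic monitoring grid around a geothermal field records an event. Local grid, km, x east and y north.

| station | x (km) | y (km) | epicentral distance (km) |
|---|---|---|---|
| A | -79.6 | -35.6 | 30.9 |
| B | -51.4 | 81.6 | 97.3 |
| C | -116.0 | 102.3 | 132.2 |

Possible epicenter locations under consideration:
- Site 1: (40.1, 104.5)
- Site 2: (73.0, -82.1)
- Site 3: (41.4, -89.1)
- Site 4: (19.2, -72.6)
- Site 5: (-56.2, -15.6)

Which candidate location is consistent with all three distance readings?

Site 5

For each candidate, compare |candidate − station| to the reported distance:
Site 1: residuals A 153.4, B 3.0, C 23.9 → max 153.4 km
Site 2: residuals A 128.6, B 108.3, C 131.9 → max 131.9 km
Site 3: residuals A 101.4, B 97.0, C 115.6 → max 115.6 km
Site 4: residuals A 74.6, B 72.3, C 88.9 → max 88.9 km
Site 5: residuals A 0.1, B 0.0, C 0.0 → max 0.1 km
Only Site 5 has all residuals ≈ 0.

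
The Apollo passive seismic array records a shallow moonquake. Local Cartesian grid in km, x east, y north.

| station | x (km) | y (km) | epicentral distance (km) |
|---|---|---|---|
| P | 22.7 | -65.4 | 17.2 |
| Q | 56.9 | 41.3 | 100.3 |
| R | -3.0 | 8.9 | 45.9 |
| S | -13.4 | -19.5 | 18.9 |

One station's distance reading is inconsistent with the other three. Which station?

P

Solve using three stations at a time. Using Q, R, S (subtract circle equations pairwise → linear system) gives (x, y) ≈ (-5.9, -37.0).
Distances from that point to each station vs reported:
  P: calculated 40.3 vs reported 17.2 → residual 23.1 km
  Q: calculated 100.3 vs reported 100.3 → residual 0.0 km
  R: calculated 45.9 vs reported 45.9 → residual 0.0 km
  S: calculated 19.0 vs reported 18.9 → residual 0.1 km
Q, R, S are mutually consistent (residuals ≈ 0); P is off by 23.1 km.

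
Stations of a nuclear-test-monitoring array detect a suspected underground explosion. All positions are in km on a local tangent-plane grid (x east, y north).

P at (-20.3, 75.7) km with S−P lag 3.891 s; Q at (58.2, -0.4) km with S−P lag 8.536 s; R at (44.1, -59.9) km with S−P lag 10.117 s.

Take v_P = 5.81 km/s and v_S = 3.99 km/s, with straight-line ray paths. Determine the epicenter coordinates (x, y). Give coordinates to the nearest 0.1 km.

-45.3 km east, 32.9 km north

Distance from S−P lag: d = Δt · v_P v_S / (v_P − v_S) = Δt · (5.81·3.99)/(5.81−3.99) ≈ 12.7373·Δt.
So d_P = 49.56, d_Q = 108.73, d_R = 128.86 km.
Circle about each station: (x + 20.3)² + (y − 75.7)² = 49.56²; (x − 58.2)² + (y + 0.4)² = 108.73²; (x − 44.1)² + (y + 59.9)² = 128.86².
Subtracting the P equation from the Q and R equations removes the quadratic terms:
157.0 x − 152.2 y = -12121.20
128.8 x − 271.2 y = -14758.47
Solving the 2×2 system: x ≈ -45.3, y ≈ 32.9 km.
Check against P (with the unrounded x, y): √((x + 20.3)²+(y − 75.7)²) = 49.57 ≈ 49.56 km. ✓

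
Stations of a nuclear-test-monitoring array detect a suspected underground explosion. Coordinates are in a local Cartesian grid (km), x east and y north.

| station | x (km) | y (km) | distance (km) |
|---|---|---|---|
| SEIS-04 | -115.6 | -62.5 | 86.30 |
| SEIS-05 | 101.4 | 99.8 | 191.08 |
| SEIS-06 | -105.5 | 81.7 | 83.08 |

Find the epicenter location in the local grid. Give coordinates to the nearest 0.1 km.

-66.4 km east, 8.4 km north

Circle about each station: (x + 115.6)² + (y + 62.5)² = 86.30²; (x − 101.4)² + (y − 99.8)² = 191.08²; (x + 105.5)² + (y − 81.7)² = 83.08².
Subtracting pairs of circle equations eliminates x²+y² and gives linear equations (the radical axes):
434.0 x + 324.6 y = -26091.49
20.2 x + 288.4 y = 1080.93
Solving the 2×2 system: x ≈ -66.4, y ≈ 8.4 km.
Check against SEIS-04 (with the unrounded x, y): √((x + 115.6)²+(y + 62.5)²) = 86.30 ≈ 86.30 km. ✓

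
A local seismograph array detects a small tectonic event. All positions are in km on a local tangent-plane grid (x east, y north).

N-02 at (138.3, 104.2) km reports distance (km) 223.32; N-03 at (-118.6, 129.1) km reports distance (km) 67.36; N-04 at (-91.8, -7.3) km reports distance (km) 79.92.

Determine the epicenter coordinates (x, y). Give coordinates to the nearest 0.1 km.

-82.7 km east, 72.1 km north

Circle about each station: (x − 138.3)² + (y − 104.2)² = 223.32²; (x + 118.6)² + (y − 129.1)² = 67.36²; (x + 91.8)² + (y + 7.3)² = 79.92².
Subtracting the N-02 equation from the N-03 and N-04 equations removes the quadratic terms:
-513.8 x + 49.8 y = 46082.69
-460.2 x − 223.0 y = 21980.62
Solving the 2×2 system: x ≈ -82.7, y ≈ 72.1 km.
Check against N-02 (with the unrounded x, y): √((x − 138.3)²+(y − 104.2)²) = 223.32 ≈ 223.32 km. ✓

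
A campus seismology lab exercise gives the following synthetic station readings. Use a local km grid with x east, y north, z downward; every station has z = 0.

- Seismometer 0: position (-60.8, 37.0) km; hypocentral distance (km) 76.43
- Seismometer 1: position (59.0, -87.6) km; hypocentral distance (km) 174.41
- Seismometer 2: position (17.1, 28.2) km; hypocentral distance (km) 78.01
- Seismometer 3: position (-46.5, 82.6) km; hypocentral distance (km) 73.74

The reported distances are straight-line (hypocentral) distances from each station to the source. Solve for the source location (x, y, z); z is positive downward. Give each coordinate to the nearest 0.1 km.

Each station gives a sphere (x−x_i)² + (y−y_i)² + z² = d_i² (stations at z=0).
Subtracting the Seismometer 0 sphere from Seismometer 1 and Seismometer 2: z² cancels, leaving linear equations in x and y:
239.6 x − 249.2 y = -18488.18
155.8 x − 17.6 y = -4222.01
Solving: x ≈ -20.999, y ≈ 54.000 km (keep extra digits for the depth step; rounded: -21.0, 54.0).
Then from the Seismometer 0 sphere: z² = 76.43² − (x + 60.8)² − (y − 37.0)² with x = -20.999, y = 54.000, so z ≈ 62.995 ≈ 63.0 km.
Check against Seismometer 3 (with the unrounded solution): distance 73.73 ≈ 73.74 km. ✓

x ≈ -21.0 km, y ≈ 54.0 km, depth ≈ 63.0 km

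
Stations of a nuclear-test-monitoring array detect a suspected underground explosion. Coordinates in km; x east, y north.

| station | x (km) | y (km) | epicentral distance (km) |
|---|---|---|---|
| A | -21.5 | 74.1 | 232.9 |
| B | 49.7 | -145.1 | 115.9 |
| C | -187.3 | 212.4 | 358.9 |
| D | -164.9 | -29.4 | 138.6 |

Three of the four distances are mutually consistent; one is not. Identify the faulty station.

A

Solve using three stations at a time. Using B, C, D (subtract circle equations pairwise → linear system) gives (x, y) ≈ (-64.4, -124.8).
Distances from that point to each station vs reported:
  A: calculated 203.5 vs reported 232.9 → residual 29.4 km
  B: calculated 115.9 vs reported 115.9 → residual 0.0 km
  C: calculated 358.9 vs reported 358.9 → residual 0.0 km
  D: calculated 138.6 vs reported 138.6 → residual 0.0 km
B, C, D are mutually consistent (residuals ≈ 0); A is off by 29.4 km.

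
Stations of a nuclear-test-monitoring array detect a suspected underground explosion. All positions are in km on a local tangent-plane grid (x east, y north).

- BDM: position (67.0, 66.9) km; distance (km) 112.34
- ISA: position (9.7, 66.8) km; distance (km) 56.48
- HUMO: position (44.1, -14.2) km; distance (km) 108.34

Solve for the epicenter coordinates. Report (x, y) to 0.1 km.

(-43.9, 49.0)

Circle about each station: (x − 67.0)² + (y − 66.9)² = 112.34²; (x − 9.7)² + (y − 66.8)² = 56.48²; (x − 44.1)² + (y + 14.2)² = 108.34².
Subtracting the BDM equation from the ISA and HUMO equations removes the quadratic terms:
-114.6 x − 0.2 y = 5022.01
-45.8 x − 162.2 y = -5935.44
Solving the 2×2 system: x ≈ -43.9, y ≈ 49.0 km.
Check against BDM (with the unrounded x, y): √((x − 67.0)²+(y − 66.9)²) = 112.34 ≈ 112.34 km. ✓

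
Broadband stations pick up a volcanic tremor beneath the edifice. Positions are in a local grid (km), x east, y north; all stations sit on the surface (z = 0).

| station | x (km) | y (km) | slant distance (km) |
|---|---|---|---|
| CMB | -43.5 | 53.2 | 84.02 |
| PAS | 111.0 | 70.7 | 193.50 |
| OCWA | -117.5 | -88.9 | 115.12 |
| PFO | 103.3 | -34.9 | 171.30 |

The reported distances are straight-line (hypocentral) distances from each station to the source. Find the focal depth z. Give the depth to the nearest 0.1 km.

z ≈ 55.5 km

Each station gives a sphere (x−x_i)² + (y−y_i)² + z² = d_i² (stations at z=0).
Subtracting the CMB sphere from PAS and OCWA: z² cancels, leaving linear equations in x and y:
309.0 x + 35.0 y = -17785.89
-148.0 x − 284.2 y = 10793.72
Solving: x ≈ -56.596, y ≈ -8.506 km (keep extra digits for the depth step; rounded: -56.6, -8.5).
Then from the CMB sphere: z² = 84.02² − (x + 43.5)² − (y − 53.2)² with x = -56.596, y = -8.506, so z ≈ 55.500 ≈ 55.5 km.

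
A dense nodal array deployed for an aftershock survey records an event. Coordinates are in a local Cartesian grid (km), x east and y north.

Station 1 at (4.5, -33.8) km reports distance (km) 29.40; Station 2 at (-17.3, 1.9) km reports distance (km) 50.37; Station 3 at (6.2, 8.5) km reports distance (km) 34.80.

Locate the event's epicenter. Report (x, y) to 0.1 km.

Circle about each station: (x − 4.5)² + (y + 33.8)² = 29.40²; (x + 17.3)² + (y − 1.9)² = 50.37²; (x − 6.2)² + (y − 8.5)² = 34.80².
Subtracting pairs of circle equations eliminates x²+y² and gives linear equations (the radical axes):
-43.6 x + 71.4 y = -2532.57
3.4 x + 84.6 y = -1398.68
Solving the 2×2 system: x ≈ 29.1, y ≈ -17.7 km.
Check against Station 1 (with the unrounded x, y): √((x − 4.5)²+(y + 33.8)²) = 29.40 ≈ 29.40 km. ✓

x ≈ 29.1 km, y ≈ -17.7 km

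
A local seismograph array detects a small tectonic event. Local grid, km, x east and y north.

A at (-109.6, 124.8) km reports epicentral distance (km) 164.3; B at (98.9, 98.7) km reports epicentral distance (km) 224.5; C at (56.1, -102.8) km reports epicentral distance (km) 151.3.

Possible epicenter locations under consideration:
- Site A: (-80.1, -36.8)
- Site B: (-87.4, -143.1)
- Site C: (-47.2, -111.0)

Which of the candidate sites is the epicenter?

Site A

For each candidate, compare |candidate − station| to the reported distance:
Site A: residuals A 0.0, B 0.0, C 0.0 → max 0.0 km
Site B: residuals A 104.5, B 80.7, C 2.2 → max 104.5 km
Site C: residuals A 79.6, B 31.1, C 47.7 → max 79.6 km
Only Site A has all residuals ≈ 0.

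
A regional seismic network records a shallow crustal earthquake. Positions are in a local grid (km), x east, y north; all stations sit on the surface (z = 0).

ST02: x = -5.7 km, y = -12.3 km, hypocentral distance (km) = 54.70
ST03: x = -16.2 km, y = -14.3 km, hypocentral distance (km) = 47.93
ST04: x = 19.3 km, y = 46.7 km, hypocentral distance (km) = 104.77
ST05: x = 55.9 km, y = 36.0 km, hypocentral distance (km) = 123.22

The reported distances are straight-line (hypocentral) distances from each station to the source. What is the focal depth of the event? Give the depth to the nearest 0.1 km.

37.9 km

Each station gives a sphere (x−x_i)² + (y−y_i)² + z² = d_i² (stations at z=0).
Subtracting the ST02 sphere from ST03 and ST04: z² cancels, leaving linear equations in x and y:
-21.0 x − 4.0 y = 977.96
50.0 x + 118.0 y = -5615.06
Solving: x ≈ -40.798, y ≈ -30.298 km (keep extra digits for the depth step; rounded: -40.8, -30.3).
Then from the ST02 sphere: z² = 54.70² − (x + 5.7)² − (y + 12.3)² with x = -40.798, y = -30.298, so z ≈ 37.898 ≈ 37.9 km.
Check against ST05 (with the unrounded solution): distance 123.22 ≈ 123.22 km. ✓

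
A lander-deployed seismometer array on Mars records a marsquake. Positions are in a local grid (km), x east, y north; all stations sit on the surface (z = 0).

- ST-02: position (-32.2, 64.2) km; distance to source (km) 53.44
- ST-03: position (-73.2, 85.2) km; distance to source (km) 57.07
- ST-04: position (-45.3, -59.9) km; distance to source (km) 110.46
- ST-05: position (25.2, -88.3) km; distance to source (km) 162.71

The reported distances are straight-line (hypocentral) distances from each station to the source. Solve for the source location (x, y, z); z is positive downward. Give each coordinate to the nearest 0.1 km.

Each station gives a sphere (x−x_i)² + (y−y_i)² + z² = d_i² (stations at z=0).
Subtracting the ST-02 sphere from ST-03 and ST-04: z² cancels, leaving linear equations in x and y:
-82.0 x + 42.0 y = 7057.65
-26.2 x − 248.2 y = -8863.96
Solving: x ≈ -64.300, y ≈ 42.501 km (keep extra digits for the depth step; rounded: -64.3, 42.5).
Then from the ST-02 sphere: z² = 53.44² − (x + 32.2)² − (y − 64.2)² with x = -64.300, y = 42.501, so z ≈ 36.805 ≈ 36.8 km.

x ≈ -64.3 km, y ≈ 42.5 km, depth ≈ 36.8 km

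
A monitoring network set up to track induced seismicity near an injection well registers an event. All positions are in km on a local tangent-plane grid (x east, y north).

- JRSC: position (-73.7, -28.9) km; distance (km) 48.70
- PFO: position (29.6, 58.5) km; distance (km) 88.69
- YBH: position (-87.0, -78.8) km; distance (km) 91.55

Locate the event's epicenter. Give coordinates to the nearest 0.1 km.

Circle about each station: (x + 73.7)² + (y + 28.9)² = 48.70²; (x − 29.6)² + (y − 58.5)² = 88.69²; (x + 87.0)² + (y + 78.8)² = 91.55².
Subtracting the JRSC equation from the PFO and YBH equations removes the quadratic terms:
206.6 x + 174.8 y = -7462.72
-26.6 x − 99.8 y = 1501.83
Solving the 2×2 system: x ≈ -30.2, y ≈ -7.0 km.

(-30.2, -7.0)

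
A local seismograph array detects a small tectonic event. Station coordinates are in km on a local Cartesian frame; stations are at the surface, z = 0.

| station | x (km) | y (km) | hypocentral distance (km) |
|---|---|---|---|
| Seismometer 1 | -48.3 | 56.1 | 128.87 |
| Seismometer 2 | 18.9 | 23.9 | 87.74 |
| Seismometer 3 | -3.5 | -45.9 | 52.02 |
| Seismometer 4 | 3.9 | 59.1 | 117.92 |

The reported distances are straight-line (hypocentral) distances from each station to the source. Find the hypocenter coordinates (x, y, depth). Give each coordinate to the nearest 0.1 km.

Each station gives a sphere (x−x_i)² + (y−y_i)² + z² = d_i² (stations at z=0).
Subtracting the Seismometer 1 sphere from Seismometer 2 and Seismometer 3: z² cancels, leaving linear equations in x and y:
134.4 x − 64.4 y = 4357.49
89.6 x − 204.0 y = 10540.36
Solving: x ≈ 9.707, y ≈ -47.405 km (keep extra digits for the depth step; rounded: 9.7, -47.4).
Then from the Seismometer 1 sphere: z² = 128.87² − (x + 48.3)² − (y − 56.1)² with x = 9.707, y = -47.405, so z ≈ 50.293 ≈ 50.3 km.

(9.7, -47.4, 50.3)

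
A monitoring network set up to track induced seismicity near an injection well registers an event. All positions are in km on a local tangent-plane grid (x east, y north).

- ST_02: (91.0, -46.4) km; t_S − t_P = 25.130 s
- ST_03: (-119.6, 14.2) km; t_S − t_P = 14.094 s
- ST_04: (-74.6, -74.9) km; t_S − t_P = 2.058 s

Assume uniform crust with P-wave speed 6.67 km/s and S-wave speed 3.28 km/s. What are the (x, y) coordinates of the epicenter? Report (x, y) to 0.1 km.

-70.4 km east, -62.3 km north

Distance from S−P lag: d = Δt · v_P v_S / (v_P − v_S) = Δt · (6.67·3.28)/(6.67−3.28) ≈ 6.4536·Δt.
So d_ST_02 = 162.18, d_ST_03 = 90.96, d_ST_04 = 13.28 km.
Circle about each station: (x − 91.0)² + (y + 46.4)² = 162.18²; (x + 119.6)² + (y − 14.2)² = 90.96²; (x + 74.6)² + (y + 74.9)² = 13.28².
Subtracting pairs of circle equations eliminates x²+y² and gives linear equations (the radical axes):
-421.2 x + 121.2 y = 22100.47
-331.2 x − 57.0 y = 26867.20
Solving the 2×2 system: x ≈ -70.4, y ≈ -62.3 km.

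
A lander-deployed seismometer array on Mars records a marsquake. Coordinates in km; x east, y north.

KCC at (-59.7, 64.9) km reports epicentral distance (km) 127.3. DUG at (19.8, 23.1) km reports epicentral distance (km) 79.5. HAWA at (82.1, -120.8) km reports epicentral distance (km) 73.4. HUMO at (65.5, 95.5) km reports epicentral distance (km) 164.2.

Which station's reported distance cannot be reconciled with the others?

HAWA

Solve using three stations at a time. Using KCC, DUG, HUMO (subtract circle equations pairwise → linear system) gives (x, y) ≈ (-7.9, -51.3).
Distances from that point to each station vs reported:
  KCC: calculated 127.3 vs reported 127.3 → residual 0.0 km
  DUG: calculated 79.4 vs reported 79.5 → residual 0.1 km
  HAWA: calculated 113.7 vs reported 73.4 → residual 40.3 km
  HUMO: calculated 164.2 vs reported 164.2 → residual 0.0 km
KCC, DUG, HUMO are mutually consistent (residuals ≈ 0); HAWA is off by 40.3 km.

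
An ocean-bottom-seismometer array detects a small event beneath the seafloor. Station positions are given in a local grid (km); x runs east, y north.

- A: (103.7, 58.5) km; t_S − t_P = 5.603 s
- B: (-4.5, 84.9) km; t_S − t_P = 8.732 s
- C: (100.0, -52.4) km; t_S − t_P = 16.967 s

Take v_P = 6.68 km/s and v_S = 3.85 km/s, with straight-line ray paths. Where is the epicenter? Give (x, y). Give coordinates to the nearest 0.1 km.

Distance from S−P lag: d = Δt · v_P v_S / (v_P − v_S) = Δt · (6.68·3.85)/(6.68−3.85) ≈ 9.0876·Δt.
So d_A = 50.92, d_B = 79.35, d_C = 154.19 km.
Circle about each station: (x − 103.7)² + (y − 58.5)² = 50.92²; (x + 4.5)² + (y − 84.9)² = 79.35²; (x − 100.0)² + (y + 52.4)² = 154.19².
Subtracting pairs of circle equations eliminates x²+y² and gives linear equations (the radical axes):
-216.4 x + 52.8 y = -10651.26
-7.4 x − 221.8 y = -22611.89
Solving the 2×2 system: x ≈ 73.5, y ≈ 99.5 km.
Check against A (with the unrounded x, y): √((x − 103.7)²+(y − 58.5)²) = 50.92 ≈ 50.92 km. ✓

x ≈ 73.5 km, y ≈ 99.5 km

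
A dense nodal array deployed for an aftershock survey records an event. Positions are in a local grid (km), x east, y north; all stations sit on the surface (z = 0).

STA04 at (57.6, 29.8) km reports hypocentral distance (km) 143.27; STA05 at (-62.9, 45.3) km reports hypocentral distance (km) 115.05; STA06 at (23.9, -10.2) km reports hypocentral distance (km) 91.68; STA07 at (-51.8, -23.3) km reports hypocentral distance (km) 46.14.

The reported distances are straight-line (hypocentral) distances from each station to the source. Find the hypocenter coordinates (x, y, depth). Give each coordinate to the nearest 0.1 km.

x ≈ -46.5 km, y ≈ -68.2 km, depth ≈ 9.2 km

Each station gives a sphere (x−x_i)² + (y−y_i)² + z² = d_i² (stations at z=0).
Subtracting the STA04 sphere from STA05 and STA06: z² cancels, leaving linear equations in x and y:
-241.0 x + 31.0 y = 9092.49
-67.4 x − 80.0 y = 8590.52
Solving: x ≈ -46.501, y ≈ -68.204 km (keep extra digits for the depth step; rounded: -46.5, -68.2).
Then from the STA04 sphere: z² = 143.27² − (x − 57.6)² − (y − 29.8)² with x = -46.501, y = -68.204, so z ≈ 9.192 ≈ 9.2 km.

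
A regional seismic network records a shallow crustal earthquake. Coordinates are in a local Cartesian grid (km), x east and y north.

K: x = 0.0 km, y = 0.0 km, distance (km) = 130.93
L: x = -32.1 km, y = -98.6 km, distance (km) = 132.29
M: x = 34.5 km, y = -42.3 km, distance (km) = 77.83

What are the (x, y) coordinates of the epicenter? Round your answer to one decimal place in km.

99.5 km east, -85.1 km north

Circle about each station: x² + y² = 130.93²; (x + 32.1)² + (y + 98.6)² = 132.29²; (x − 34.5)² + (y + 42.3)² = 77.83².
Subtracting pairs of circle equations eliminates x²+y² and gives linear equations (the radical axes):
-64.2 x − 197.2 y = 10394.39
69.0 x − 84.6 y = 14064.70
Solving the 2×2 system: x ≈ 99.5, y ≈ -85.1 km.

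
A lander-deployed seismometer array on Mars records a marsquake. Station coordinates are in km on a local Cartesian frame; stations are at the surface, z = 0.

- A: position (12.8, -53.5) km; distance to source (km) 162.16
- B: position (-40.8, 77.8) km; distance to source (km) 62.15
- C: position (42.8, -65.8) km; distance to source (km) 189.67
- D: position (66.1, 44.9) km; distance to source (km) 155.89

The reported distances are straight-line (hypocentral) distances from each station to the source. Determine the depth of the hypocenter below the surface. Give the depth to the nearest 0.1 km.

47.6 km

Each station gives a sphere (x−x_i)² + (y−y_i)² + z² = d_i² (stations at z=0).
Subtracting the A sphere from B and C: z² cancels, leaving linear equations in x and y:
-107.2 x + 262.6 y = 27124.63
60.0 x − 24.6 y = -6543.45
Solving: x ≈ -80.117, y ≈ 70.587 km (keep extra digits for the depth step; rounded: -80.1, 70.6).
Then from the A sphere: z² = 162.16² − (x − 12.8)² − (y + 53.5)² with x = -80.117, y = 70.587, so z ≈ 47.589 ≈ 47.6 km.
Check against D (with the unrounded solution): distance 155.90 ≈ 155.89 km. ✓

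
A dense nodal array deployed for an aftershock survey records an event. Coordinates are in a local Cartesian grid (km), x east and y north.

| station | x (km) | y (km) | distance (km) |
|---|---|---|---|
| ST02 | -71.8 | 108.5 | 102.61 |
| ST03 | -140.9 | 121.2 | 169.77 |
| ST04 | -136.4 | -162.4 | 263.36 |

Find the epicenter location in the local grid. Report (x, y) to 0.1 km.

Circle about each station: (x + 71.8)² + (y − 108.5)² = 102.61²; (x + 140.9)² + (y − 121.2)² = 169.77²; (x + 136.4)² + (y + 162.4)² = 263.36².
Subtracting pairs of circle equations eliminates x²+y² and gives linear equations (the radical axes):
-138.2 x + 25.4 y = -678.28
-129.2 x − 541.8 y = -30778.45
Solving the 2×2 system: x ≈ 14.7, y ≈ 53.3 km.

x ≈ 14.7 km, y ≈ 53.3 km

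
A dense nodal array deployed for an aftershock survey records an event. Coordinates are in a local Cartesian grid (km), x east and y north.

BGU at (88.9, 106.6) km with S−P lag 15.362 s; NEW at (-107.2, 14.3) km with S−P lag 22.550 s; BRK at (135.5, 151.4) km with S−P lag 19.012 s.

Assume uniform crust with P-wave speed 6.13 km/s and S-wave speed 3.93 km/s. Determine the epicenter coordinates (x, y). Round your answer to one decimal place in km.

x ≈ 129.3 km, y ≈ -56.7 km

Distance from S−P lag: d = Δt · v_P v_S / (v_P − v_S) = Δt · (6.13·3.93)/(6.13−3.93) ≈ 10.9504·Δt.
So d_BGU = 168.22, d_NEW = 246.93, d_BRK = 208.19 km.
Circle about each station: (x − 88.9)² + (y − 106.6)² = 168.22²; (x + 107.2)² + (y − 14.3)² = 246.93²; (x − 135.5)² + (y − 151.4)² = 208.19².
Subtracting pairs of circle equations eliminates x²+y² and gives linear equations (the radical axes):
-392.2 x − 184.6 y = -40246.90
93.2 x + 89.6 y = 6970.33
Solving the 2×2 system: x ≈ 129.3, y ≈ -56.7 km.
Check against BGU (with the unrounded x, y): √((x − 88.9)²+(y − 106.6)²) = 168.24 ≈ 168.22 km. ✓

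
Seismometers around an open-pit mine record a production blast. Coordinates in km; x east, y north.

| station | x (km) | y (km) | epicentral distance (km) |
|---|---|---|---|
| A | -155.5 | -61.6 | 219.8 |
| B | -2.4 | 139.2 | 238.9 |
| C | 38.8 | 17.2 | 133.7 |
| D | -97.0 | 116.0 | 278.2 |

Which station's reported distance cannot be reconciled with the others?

Solve using three stations at a time. Using A, C, D (subtract circle equations pairwise → linear system) gives (x, y) ≈ (57.7, -115.3).
Distances from that point to each station vs reported:
  A: calculated 219.9 vs reported 219.8 → residual 0.1 km
  B: calculated 261.5 vs reported 238.9 → residual 22.6 km
  C: calculated 133.8 vs reported 133.7 → residual 0.1 km
  D: calculated 278.3 vs reported 278.2 → residual 0.1 km
A, C, D are mutually consistent (residuals ≈ 0); B is off by 22.6 km.

B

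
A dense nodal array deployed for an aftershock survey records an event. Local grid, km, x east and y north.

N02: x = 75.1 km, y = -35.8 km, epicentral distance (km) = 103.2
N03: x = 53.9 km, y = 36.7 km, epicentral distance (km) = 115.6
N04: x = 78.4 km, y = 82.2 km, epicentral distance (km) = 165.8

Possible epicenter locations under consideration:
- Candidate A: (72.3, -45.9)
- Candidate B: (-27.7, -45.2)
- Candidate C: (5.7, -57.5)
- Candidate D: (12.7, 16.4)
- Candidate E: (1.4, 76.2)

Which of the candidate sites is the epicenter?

For each candidate, compare |candidate − station| to the reported distance:
Candidate A: residuals N02 92.7, N03 31.0, N04 37.6 → max 92.7 km
Candidate B: residuals N02 0.0, N03 0.0, N04 0.0 → max 0.0 km
Candidate C: residuals N02 30.5, N03 9.8, N04 8.3 → max 30.5 km
Candidate D: residuals N02 21.8, N03 69.7, N04 72.8 → max 72.8 km
Candidate E: residuals N02 30.9, N03 49.9, N04 88.6 → max 88.6 km
Only Candidate B has all residuals ≈ 0.

Candidate B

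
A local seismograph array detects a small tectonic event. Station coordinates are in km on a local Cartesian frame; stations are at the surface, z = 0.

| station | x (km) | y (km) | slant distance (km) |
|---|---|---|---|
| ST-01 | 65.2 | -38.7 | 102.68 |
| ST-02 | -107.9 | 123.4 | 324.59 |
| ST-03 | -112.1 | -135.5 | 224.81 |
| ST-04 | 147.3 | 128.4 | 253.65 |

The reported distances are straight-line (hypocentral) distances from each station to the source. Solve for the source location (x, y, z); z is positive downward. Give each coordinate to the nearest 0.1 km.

(104.8, -115.4, 55.6)

Each station gives a sphere (x−x_i)² + (y−y_i)² + z² = d_i² (stations at z=0).
Subtracting the ST-01 sphere from ST-02 and ST-03: z² cancels, leaving linear equations in x and y:
-346.2 x + 324.2 y = -73694.25
-354.6 x − 193.6 y = -14818.42
Solving: x ≈ 104.796, y ≈ -115.404 km (keep extra digits for the depth step; rounded: 104.8, -115.4).
Then from the ST-01 sphere: z² = 102.68² − (x − 65.2)² − (y + 38.7)² with x = 104.796, y = -115.404, so z ≈ 55.604 ≈ 55.6 km.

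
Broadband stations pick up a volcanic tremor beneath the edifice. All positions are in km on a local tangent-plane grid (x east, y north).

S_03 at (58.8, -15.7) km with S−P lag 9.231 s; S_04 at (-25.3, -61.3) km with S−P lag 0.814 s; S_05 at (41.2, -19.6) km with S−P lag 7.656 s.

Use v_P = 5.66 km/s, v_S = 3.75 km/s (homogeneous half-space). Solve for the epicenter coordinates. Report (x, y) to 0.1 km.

Distance from S−P lag: d = Δt · v_P v_S / (v_P − v_S) = Δt · (5.66·3.75)/(5.66−3.75) ≈ 11.1126·Δt.
So d_S_03 = 102.58, d_S_04 = 9.05, d_S_05 = 85.08 km.
Circle about each station: (x − 58.8)² + (y + 15.7)² = 102.58²; (x + 25.3)² + (y + 61.3)² = 9.05²; (x − 41.2)² + (y + 19.6)² = 85.08².
Subtracting the S_03 equation from the S_04 and S_05 equations removes the quadratic terms:
-168.2 x − 91.2 y = 11134.60
-35.2 x − 7.8 y = 1661.72
Solving the 2×2 system: x ≈ -34.1, y ≈ -59.2 km.
Check against S_03 (with the unrounded x, y): √((x − 58.8)²+(y + 15.7)²) = 102.58 ≈ 102.58 km. ✓

-34.1 km east, -59.2 km north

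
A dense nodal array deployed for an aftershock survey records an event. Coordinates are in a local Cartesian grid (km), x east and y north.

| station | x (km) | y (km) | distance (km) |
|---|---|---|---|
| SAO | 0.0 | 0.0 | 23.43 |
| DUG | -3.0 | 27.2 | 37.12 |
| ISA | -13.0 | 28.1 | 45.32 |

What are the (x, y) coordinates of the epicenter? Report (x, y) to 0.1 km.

Circle about each station: x² + y² = 23.43²; (x + 3.0)² + (y − 27.2)² = 37.12²; (x + 13.0)² + (y − 28.1)² = 45.32².
Subtracting the SAO equation from the DUG and ISA equations removes the quadratic terms:
-6.0 x + 54.4 y = -80.09
-26.0 x + 56.2 y = -546.33
Solving the 2×2 system: x ≈ 23.4, y ≈ 1.1 km.
Check against SAO (with the unrounded x, y): √(x²+y²) = 23.44 ≈ 23.43 km. ✓

23.4 km east, 1.1 km north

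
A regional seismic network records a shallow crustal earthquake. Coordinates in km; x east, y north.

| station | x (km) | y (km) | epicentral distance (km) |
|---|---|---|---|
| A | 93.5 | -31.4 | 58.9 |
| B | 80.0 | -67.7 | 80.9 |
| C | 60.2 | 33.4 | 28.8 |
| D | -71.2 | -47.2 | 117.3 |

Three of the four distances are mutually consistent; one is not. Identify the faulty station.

Solve using three stations at a time. Using A, B, C (subtract circle equations pairwise → linear system) gives (x, y) ≈ (48.8, 6.9).
Distances from that point to each station vs reported:
  A: calculated 58.9 vs reported 58.9 → residual 0.0 km
  B: calculated 80.9 vs reported 80.9 → residual 0.0 km
  C: calculated 28.8 vs reported 28.8 → residual 0.0 km
  D: calculated 131.6 vs reported 117.3 → residual 14.3 km
A, B, C are mutually consistent (residuals ≈ 0); D is off by 14.3 km.

D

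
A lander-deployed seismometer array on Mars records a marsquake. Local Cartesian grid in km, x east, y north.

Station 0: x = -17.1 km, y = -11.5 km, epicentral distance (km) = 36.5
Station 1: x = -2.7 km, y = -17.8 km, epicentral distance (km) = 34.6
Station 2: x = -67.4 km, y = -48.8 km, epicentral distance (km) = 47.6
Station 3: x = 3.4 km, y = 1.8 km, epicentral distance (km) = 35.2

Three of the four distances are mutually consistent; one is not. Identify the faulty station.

Station 3

Solve using three stations at a time. Using Station 0, Station 1, Station 2 (subtract circle equations pairwise → linear system) gives (x, y) ≈ (-19.8, -47.9).
Distances from that point to each station vs reported:
  Station 0: calculated 36.5 vs reported 36.5 → residual 0.0 km
  Station 1: calculated 34.6 vs reported 34.6 → residual 0.0 km
  Station 2: calculated 47.6 vs reported 47.6 → residual 0.0 km
  Station 3: calculated 54.9 vs reported 35.2 → residual 19.7 km
Station 0, Station 1, Station 2 are mutually consistent (residuals ≈ 0); Station 3 is off by 19.7 km.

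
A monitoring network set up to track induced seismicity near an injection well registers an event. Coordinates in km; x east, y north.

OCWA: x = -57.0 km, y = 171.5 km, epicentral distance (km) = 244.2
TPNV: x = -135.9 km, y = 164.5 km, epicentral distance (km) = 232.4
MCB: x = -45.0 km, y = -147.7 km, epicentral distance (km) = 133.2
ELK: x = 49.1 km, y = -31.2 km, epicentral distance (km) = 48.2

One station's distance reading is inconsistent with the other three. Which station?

Solve using three stations at a time. Using TPNV, MCB, ELK (subtract circle equations pairwise → linear system) gives (x, y) ≈ (1.6, -22.9).
Distances from that point to each station vs reported:
  OCWA: calculated 203.0 vs reported 244.2 → residual 41.2 km
  TPNV: calculated 232.4 vs reported 232.4 → residual 0.0 km
  MCB: calculated 133.2 vs reported 133.2 → residual 0.0 km
  ELK: calculated 48.2 vs reported 48.2 → residual 0.0 km
TPNV, MCB, ELK are mutually consistent (residuals ≈ 0); OCWA is off by 41.2 km.

OCWA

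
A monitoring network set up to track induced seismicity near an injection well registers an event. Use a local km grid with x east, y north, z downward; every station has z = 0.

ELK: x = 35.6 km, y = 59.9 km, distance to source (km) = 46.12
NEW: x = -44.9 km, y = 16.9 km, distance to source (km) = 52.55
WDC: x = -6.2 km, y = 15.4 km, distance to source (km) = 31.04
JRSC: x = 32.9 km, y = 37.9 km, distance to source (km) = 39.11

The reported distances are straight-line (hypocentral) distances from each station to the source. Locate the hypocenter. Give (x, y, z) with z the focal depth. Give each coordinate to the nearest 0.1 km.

x ≈ -1.4 km, y ≈ 39.7 km, depth ≈ 18.7 km

Each station gives a sphere (x−x_i)² + (y−y_i)² + z² = d_i² (stations at z=0).
Subtracting the ELK sphere from NEW and WDC: z² cancels, leaving linear equations in x and y:
-161.0 x − 86.0 y = -3188.20
-83.6 x − 89.0 y = -3416.20
Solving: x ≈ -1.407, y ≈ 39.706 km (keep extra digits for the depth step; rounded: -1.4, 39.7).
Then from the ELK sphere: z² = 46.12² − (x − 35.6)² − (y − 59.9)² with x = -1.407, y = 39.706, so z ≈ 18.701 ≈ 18.7 km.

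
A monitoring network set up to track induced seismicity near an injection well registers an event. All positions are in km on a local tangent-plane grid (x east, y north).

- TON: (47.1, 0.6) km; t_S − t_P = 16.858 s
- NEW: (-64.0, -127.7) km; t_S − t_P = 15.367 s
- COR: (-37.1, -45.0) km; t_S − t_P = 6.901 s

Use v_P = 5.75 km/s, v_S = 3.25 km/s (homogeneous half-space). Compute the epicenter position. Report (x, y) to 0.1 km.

x ≈ -78.1 km, y ≈ -13.7 km

Distance from S−P lag: d = Δt · v_P v_S / (v_P − v_S) = Δt · (5.75·3.25)/(5.75−3.25) ≈ 7.4750·Δt.
So d_TON = 126.01, d_NEW = 114.87, d_COR = 51.58 km.
Circle about each station: (x − 47.1)² + (y − 0.6)² = 126.01²; (x + 64.0)² + (y + 127.7)² = 114.87²; (x + 37.1)² + (y + 45.0)² = 51.58².
Subtracting the TON equation from the NEW and COR equations removes the quadratic terms:
-222.2 x − 256.6 y = 20867.92
-168.4 x − 91.2 y = 14400.66
Solving the 2×2 system: x ≈ -78.1, y ≈ -13.7 km.
Check against TON (with the unrounded x, y): √((x − 47.1)²+(y − 0.6)²) = 126.01 ≈ 126.01 km. ✓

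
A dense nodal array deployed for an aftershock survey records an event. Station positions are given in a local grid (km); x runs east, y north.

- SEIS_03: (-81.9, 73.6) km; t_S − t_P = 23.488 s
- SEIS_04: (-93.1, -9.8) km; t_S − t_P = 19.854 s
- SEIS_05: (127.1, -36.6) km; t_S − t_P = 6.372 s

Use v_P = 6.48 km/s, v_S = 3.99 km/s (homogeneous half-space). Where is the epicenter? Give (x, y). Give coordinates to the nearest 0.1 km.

Distance from S−P lag: d = Δt · v_P v_S / (v_P − v_S) = Δt · (6.48·3.99)/(6.48−3.99) ≈ 10.3836·Δt.
So d_SEIS_03 = 243.89, d_SEIS_04 = 206.16, d_SEIS_05 = 66.16 km.
Circle about each station: (x + 81.9)² + (y − 73.6)² = 243.89²; (x + 93.1)² + (y + 9.8)² = 206.16²; (x − 127.1)² + (y + 36.6)² = 66.16².
Subtracting the SEIS_03 equation from the SEIS_04 and SEIS_05 equations removes the quadratic terms:
-22.4 x − 166.8 y = 13619.47
418.0 x − 220.4 y = 60474.59
Solving the 2×2 system: x ≈ 94.9, y ≈ -94.4 km.

94.9 km east, -94.4 km north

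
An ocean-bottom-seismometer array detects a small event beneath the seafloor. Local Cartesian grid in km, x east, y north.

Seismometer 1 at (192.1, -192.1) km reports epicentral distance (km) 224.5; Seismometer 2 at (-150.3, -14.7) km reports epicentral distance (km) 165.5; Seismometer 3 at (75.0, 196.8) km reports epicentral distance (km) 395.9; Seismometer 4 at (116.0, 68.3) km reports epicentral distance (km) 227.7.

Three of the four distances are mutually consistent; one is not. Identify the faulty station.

Solve using three stations at a time. Using Seismometer 1, Seismometer 2, Seismometer 4 (subtract circle equations pairwise → linear system) gives (x, y) ≈ (-18.8, -115.2).
Distances from that point to each station vs reported:
  Seismometer 1: calculated 224.5 vs reported 224.5 → residual 0.0 km
  Seismometer 2: calculated 165.5 vs reported 165.5 → residual 0.0 km
  Seismometer 3: calculated 325.8 vs reported 395.9 → residual 70.1 km
  Seismometer 4: calculated 227.7 vs reported 227.7 → residual 0.0 km
Seismometer 1, Seismometer 2, Seismometer 4 are mutually consistent (residuals ≈ 0); Seismometer 3 is off by 70.1 km.

Seismometer 3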